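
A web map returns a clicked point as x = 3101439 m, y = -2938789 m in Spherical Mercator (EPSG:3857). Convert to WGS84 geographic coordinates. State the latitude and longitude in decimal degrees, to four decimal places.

R = 6378137 m. λ = x/R = 27.86070056°.
φ = 2·arctan(exp(y/R)) − 90° = 2·arctan(0.63080) − 90° = -25.51219847°.

lat -25.5122°, lon 27.8607°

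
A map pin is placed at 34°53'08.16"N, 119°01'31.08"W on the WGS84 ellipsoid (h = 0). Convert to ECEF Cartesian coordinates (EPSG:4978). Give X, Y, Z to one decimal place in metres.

WGS84: a = 6378137 m, e² = 0.006694380; N(φ) = a/√(1−e²sin²φ) = 6385132.016 m.
X = (N+h)·cosφ·cosλ = -2541307.978 m; Y = (N+h)·cosφ·sinλ = -4579870.420 m; Z = (N(1−e²)+h)·sinφ = 3627463.396 m.

X -2541308.0 m, Y -4579870.4 m, Z 3627463.4 m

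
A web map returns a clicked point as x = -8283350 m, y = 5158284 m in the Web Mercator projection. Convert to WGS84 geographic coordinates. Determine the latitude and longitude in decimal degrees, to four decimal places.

lat 41.9820°, lon -74.4106°

R = 6378137 m. λ = x/R = -74.41059909°.
φ = 2·arctan(exp(y/R)) − 90° = 2·arctan(2.24509) − 90° = 41.98200325°.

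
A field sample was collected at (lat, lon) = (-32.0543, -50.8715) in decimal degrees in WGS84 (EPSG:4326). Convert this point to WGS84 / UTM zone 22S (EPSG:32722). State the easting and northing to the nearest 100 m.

E 512100 m, N 6453500 m

Zone 22 central meridian λ₀ = 6×22 − 183 = -51°; Δλ = +0.1285°.
Transverse Mercator on WGS84 with k₀ = 0.9996 gives E = 512130.358 m, N = 6453538.316 m.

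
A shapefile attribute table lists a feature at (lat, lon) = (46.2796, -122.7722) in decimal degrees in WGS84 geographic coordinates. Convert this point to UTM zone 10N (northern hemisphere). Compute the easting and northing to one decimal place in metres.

E 517550.0 m, N 5125138.9 m

Zone 10 central meridian λ₀ = 6×10 − 183 = -123°; Δλ = +0.2278°.
Transverse Mercator on WGS84 with k₀ = 0.9996 gives E = 517550.021 m, N = 5125138.947 m.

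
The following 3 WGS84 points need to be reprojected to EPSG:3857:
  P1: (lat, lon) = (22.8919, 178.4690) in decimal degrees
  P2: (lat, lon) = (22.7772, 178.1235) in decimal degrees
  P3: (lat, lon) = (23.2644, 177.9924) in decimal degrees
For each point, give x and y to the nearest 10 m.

Web Mercator: x = R·λ, y = R·ln tan(π/4+φ/2), R = 6378137 m.
P1 (22.8919°, 178.4690°) → (19867078.202, 2618950.995) m.
P2 (22.7772°, 178.1235°) → (19828617.318, 2605096.891) m.
P3 (23.2644°, 177.9924°) → (19814023.333, 2664024.816) m.

P1: x 19867080 m, y 2618950 m; P2: x 19828620 m, y 2605100 m; P3: x 19814020 m, y 2664020 m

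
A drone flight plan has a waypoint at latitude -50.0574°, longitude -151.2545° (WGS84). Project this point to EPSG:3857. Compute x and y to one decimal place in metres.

Web Mercator is spherical with R = a = 6378137 m.
x = R·λ = 6378137 × -2.639889033 = -16837573.920 m.
y = R·ln tan(π/4 + φ/2) = 6378137 × -1.012242674 = -6456222.4505 m.

x -16837573.9 m, y -6456222.5 m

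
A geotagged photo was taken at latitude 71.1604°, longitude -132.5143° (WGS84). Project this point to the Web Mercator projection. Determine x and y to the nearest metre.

x -14751424 m, y 11457341 m

Web Mercator is spherical with R = a = 6378137 m.
x = R·λ = 6378137 × -2.312810841 = -14751424.399 m.
y = R·ln tan(π/4 + φ/2) = 6378137 × 1.796346013 = 11457340.973 m.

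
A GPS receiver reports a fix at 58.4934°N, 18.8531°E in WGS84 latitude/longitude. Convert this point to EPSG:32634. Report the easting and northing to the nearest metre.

Zone 34 central meridian λ₀ = 6×34 − 183 = 21°; Δλ = -2.1469°.
Transverse Mercator on WGS84 with k₀ = 0.9996 gives E = 374862.016 m, N = 6485643.276 m.

E 374862 m, N 6485643 m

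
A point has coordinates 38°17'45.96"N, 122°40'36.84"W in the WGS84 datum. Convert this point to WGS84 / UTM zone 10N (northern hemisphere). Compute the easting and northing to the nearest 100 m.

Zone 10 central meridian λ₀ = 6×10 − 183 = -123°; Δλ = +0.3231°.
Transverse Mercator on WGS84 with k₀ = 0.9996 gives E = 528252.913 m, N = 4238718.129 m.

E 528300 m, N 4238700 m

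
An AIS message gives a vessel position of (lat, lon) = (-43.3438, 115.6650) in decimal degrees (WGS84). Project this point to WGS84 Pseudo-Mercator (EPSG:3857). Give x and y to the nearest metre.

Web Mercator is spherical with R = a = 6378137 m.
x = R·λ = 6378137 × 2.018735079 = 12875768.903 m.
y = R·ln tan(π/4 + φ/2) = 6378137 × -0.841068322 = -5364448.983 m.

x 12875769 m, y -5364449 m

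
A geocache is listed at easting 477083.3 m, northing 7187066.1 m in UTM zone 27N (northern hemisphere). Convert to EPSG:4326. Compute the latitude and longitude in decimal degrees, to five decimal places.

Zone 27N: λ₀ = -21°, k₀ = 0.9996, false easting 500000 m.
Meridian distance M = (N − FN)/k₀ = 7189942.1 m.
Inverse transverse Mercator on WGS84 gives φ = 64.80729960°, λ = -21.48250010°.

lat 64.80730°, lon -21.48250°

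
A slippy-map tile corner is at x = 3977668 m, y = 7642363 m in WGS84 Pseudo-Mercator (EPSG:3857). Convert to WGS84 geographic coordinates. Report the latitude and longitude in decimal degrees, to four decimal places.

lat 56.4194°, lon 35.7320°

R = 6378137 m. λ = x/R = 35.73199960°.
φ = 2·arctan(exp(y/R)) − 90° = 2·arctan(3.31419) − 90° = 56.41939790°.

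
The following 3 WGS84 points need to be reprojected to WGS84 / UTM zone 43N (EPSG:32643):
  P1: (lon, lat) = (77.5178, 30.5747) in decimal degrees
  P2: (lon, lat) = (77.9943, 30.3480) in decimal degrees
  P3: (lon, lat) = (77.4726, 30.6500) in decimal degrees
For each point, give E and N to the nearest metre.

UTM zone 43N: λ₀ = 75°, k₀ = 0.9996.
P1 (30.5747°, 77.5178°) → (741462.361, 3385169.302) m.
P2 (30.3480°, 77.9943°) → (787844.966, 3361149.988) m.
P3 (30.6500°, 77.4726°) → (736942.688, 3393421.588) m.

P1: E 741462 m, N 3385169 m; P2: E 787845 m, N 3361150 m; P3: E 736943 m, N 3393422 m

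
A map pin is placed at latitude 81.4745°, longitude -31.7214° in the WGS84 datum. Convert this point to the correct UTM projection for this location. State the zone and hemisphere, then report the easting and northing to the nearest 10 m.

Longitude -31.7214° lies in the 6° band [-36°, -30°), giving zone 25; latitude is north of the equator, so 25N.
Zone 25 central meridian λ₀ = 6×25 − 183 = -33°; Δλ = +1.2786°.
Transverse Mercator on WGS84 with k₀ = 0.9996 gives E = 521160.091 m, N = 9046403.018 m.

Zone 25N: E 521160 m, N 9046400 m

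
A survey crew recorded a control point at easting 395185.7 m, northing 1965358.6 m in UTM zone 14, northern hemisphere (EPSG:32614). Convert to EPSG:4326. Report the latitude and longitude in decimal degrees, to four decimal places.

Zone 14N: λ₀ = -99°, k₀ = 0.9996, false easting 500000 m.
Meridian distance M = (N − FN)/k₀ = 1966145.1 m.
Inverse transverse Mercator on WGS84 gives φ = 17.77310004°, λ = -99.98880020°.

lat 17.7731°, lon -99.9888°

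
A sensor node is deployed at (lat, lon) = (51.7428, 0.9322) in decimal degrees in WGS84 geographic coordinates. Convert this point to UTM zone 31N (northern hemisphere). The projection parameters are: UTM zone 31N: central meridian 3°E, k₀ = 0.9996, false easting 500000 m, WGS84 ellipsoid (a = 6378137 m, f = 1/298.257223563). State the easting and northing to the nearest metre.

E 357240 m, N 5734456 m

Zone 31 central meridian λ₀ = 6×31 − 183 = 3°; Δλ = -2.0678°.
Transverse Mercator on WGS84 with k₀ = 0.9996 gives E = 357239.506 m, N = 5734455.575 m.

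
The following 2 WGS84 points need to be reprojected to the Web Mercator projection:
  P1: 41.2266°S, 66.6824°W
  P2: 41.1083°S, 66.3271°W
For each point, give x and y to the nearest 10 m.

P1: x -7423050 m, y -5045820 m; P2: x -7383500 m, y -5028330 m

Web Mercator: x = R·λ, y = R·ln tan(π/4+φ/2), R = 6378137 m.
P1 (-41.2266°, -66.6824°) → (-7423050.813, -5045822.786) m.
P2 (-41.1083°, -66.3271°) → (-7383498.998, -5028329.037) m.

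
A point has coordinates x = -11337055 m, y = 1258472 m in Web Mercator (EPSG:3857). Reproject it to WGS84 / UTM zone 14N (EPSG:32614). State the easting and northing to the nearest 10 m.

Web Mercator inverse (R = 6378137 m) → φ = 11.23239884°, λ = -101.84249783°.
UTM 14N forward: E = 189601.924 m, N = 1243176.785 m.

E 189600 m, N 1243180 m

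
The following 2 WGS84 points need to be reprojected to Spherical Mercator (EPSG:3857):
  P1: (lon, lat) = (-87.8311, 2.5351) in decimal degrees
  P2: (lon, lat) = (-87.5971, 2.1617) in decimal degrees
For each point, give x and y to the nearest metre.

Web Mercator: x = R·λ, y = R·ln tan(π/4+φ/2), R = 6378137 m.
P1 (2.5351°, -87.8311°) → (-9777313.328, 282298.165) m.
P2 (2.1617°, -87.5971°) → (-9751264.567, 240696.454) m.

P1: x -9777313 m, y 282298 m; P2: x -9751265 m, y 240696 m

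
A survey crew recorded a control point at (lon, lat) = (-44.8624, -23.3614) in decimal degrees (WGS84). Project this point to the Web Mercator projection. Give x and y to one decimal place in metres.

x -4994059.5 m, y -2675782.8 m

Web Mercator is spherical with R = a = 6378137 m.
x = R·λ = 6378137 × -0.782996590 = -4994059.524 m.
y = R·ln tan(π/4 + φ/2) = 6378137 × -0.419524190 = -2675782.758 m.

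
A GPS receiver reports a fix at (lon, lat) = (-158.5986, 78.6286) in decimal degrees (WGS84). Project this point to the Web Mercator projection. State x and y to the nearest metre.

Web Mercator is spherical with R = a = 6378137 m.
x = R·λ = 6378137 × -2.768067759 = -17655115.393 m.
y = R·ln tan(π/4 + φ/2) = 6378137 × 2.306982677 = 14714251.568 m.

x -17655115 m, y 14714252 m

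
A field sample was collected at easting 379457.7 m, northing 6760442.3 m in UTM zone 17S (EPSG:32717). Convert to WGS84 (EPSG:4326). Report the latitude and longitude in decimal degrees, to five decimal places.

Zone 17S: λ₀ = -81°, k₀ = 0.9996, false easting 500000 m, false northing 10000000 m.
Meridian distance M = (N − FN)/k₀ = -3240854.0 m.
Inverse transverse Mercator on WGS84 gives φ = -29.27920010°, λ = -82.24089998°.

lat -29.27920°, lon -82.24090°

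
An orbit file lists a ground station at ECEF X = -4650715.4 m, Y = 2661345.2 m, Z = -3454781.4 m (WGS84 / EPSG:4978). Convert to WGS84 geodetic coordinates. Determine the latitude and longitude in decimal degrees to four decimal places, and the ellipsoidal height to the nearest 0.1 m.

λ = atan2(Y, X) = 150.21989963°; p = √(X²+Y²) = 5358349.7 m.
Bowring's method on WGS84 (a = 6378137 m, b = 6356752.314 m) gives φ = -32.98719974°, h = 3698.080 m.

lat -32.9872°, lon 150.2199°, h 3698.1 m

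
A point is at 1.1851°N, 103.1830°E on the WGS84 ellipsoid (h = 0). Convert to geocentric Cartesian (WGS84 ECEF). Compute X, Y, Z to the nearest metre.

WGS84: a = 6378137 m, e² = 0.006694380; N(φ) = a/√(1−e²sin²φ) = 6378146.132 m.
X = (N+h)·cosφ·cosλ = -1454301.573 m; Y = (N+h)·cosφ·sinλ = 6208732.022 m; Z = (N(1−e²)+h)·sinφ = 131032.418 m.

X -1454302 m, Y 6208732 m, Z 131032 m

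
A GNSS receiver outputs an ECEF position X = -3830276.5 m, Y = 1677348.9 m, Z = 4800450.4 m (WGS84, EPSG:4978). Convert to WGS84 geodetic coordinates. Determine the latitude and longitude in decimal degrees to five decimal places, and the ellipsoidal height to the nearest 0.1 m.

λ = atan2(Y, X) = 156.35049982°; p = √(X²+Y²) = 4181449.2 m.
Bowring's method on WGS84 (a = 6378137 m, b = 6356752.314 m) gives φ = 49.13289983°, h = 275.173 m.

lat 49.13290°, lon 156.35050°, h 275.2 m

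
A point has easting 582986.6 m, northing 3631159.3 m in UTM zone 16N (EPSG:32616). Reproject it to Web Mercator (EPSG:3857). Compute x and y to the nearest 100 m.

x -9586100 m, y 3870800 m

Unproject from UTM 16N (λ₀ = -87°) → φ = 32.81529978°, λ = -86.11350032°.
Web Mercator (R = 6378137 m): x = -9586111.006 m, y = 3870813.682 m.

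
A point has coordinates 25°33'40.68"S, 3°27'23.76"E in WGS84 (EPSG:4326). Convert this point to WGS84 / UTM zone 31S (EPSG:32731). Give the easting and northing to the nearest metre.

E 545864 m, N 7172819 m

Zone 31 central meridian λ₀ = 6×31 − 183 = 3°; Δλ = +0.4566°.
Transverse Mercator on WGS84 with k₀ = 0.9996 gives E = 545864.154 m, N = 7172819.091 m.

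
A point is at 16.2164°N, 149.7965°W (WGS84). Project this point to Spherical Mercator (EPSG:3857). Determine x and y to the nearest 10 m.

Web Mercator is spherical with R = a = 6378137 m.
x = R·λ = 6378137 × -2.614442133 = -16675270.103 m.
y = R·ln tan(π/4 + φ/2) = 6378137 × 0.286885769 = 1829796.739 m.

x -16675270 m, y 1829800 m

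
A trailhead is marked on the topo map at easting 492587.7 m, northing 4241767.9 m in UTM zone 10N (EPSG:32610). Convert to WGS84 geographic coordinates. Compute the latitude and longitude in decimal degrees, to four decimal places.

Zone 10N: λ₀ = -123°, k₀ = 0.9996, false easting 500000 m.
Meridian distance M = (N − FN)/k₀ = 4243465.3 m.
Inverse transverse Mercator on WGS84 gives φ = 38.32400010°, λ = -123.08479956°.

lat 38.3240°, lon -123.0848°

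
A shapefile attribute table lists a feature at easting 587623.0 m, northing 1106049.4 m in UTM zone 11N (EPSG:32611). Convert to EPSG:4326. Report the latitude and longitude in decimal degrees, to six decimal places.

lat 10.004800°, lon -116.200500°

Zone 11N: λ₀ = -117°, k₀ = 0.9996, false easting 500000 m.
Meridian distance M = (N − FN)/k₀ = 1106492.0 m.
Inverse transverse Mercator on WGS84 gives φ = 10.00479991°, λ = -116.20050012°.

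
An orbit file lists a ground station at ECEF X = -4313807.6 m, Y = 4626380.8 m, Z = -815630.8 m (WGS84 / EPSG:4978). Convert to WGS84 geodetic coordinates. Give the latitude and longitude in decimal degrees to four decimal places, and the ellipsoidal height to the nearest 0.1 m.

lat -7.3963°, lon 132.9976°, h 112.9 m

λ = atan2(Y, X) = 132.99760001°; p = √(X²+Y²) = 6325530.4 m.
Bowring's method on WGS84 (a = 6378137 m, b = 6356752.314 m) gives φ = -7.39630045°, h = 112.941 m.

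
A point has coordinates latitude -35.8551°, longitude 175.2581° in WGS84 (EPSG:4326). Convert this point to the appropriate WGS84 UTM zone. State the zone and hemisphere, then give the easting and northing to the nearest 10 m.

Longitude 175.2581° lies in the 6° band [174°, 180°), giving zone 60; latitude is south of the equator, so 60S.
Zone 60 central meridian λ₀ = 6×60 − 183 = 177°; Δλ = -1.7419°.
Transverse Mercator on WGS84 with k₀ = 0.9996 gives E = 342712.332 m, N = 6030722.176 m.

Zone 60S: E 342710 m, N 6030720 m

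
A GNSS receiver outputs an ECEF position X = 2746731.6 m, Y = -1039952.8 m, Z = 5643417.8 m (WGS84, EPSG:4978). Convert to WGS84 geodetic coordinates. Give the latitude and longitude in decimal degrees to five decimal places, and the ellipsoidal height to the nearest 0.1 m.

lat 62.66340°, lon -20.73740°, h 641.9 m

λ = atan2(Y, X) = -20.73739946°; p = √(X²+Y²) = 2937011.5 m.
Bowring's method on WGS84 (a = 6378137 m, b = 6356752.314 m) gives φ = 62.66339994°, h = 641.853 m.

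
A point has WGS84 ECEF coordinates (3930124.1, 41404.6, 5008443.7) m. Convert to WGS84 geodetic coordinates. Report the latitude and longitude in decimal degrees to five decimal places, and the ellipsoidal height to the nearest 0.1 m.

λ = atan2(Y, X) = 0.60359953°; p = √(X²+Y²) = 3930342.2 m.
Bowring's method on WGS84 (a = 6378137 m, b = 6356752.314 m) gives φ = 52.06389986°, h = 1605.335 m.

lat 52.06390°, lon 0.60360°, h 1605.3 m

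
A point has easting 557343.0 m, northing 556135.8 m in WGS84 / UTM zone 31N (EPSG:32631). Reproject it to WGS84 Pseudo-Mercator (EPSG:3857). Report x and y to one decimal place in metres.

x 391544.0 m, y 560791.8 m

Unproject from UTM 31N (λ₀ = 3°) → φ = 5.03119999°, λ = 3.51729997°.
Web Mercator (R = 6378137 m): x = 391544.041 m, y = 560791.774 m.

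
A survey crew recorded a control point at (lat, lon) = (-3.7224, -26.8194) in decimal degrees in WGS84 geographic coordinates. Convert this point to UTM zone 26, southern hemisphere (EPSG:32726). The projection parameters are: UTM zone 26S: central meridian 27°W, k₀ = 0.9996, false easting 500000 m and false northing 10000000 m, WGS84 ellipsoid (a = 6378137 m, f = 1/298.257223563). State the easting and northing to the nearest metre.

E 520054 m, N 9588555 m

Zone 26 central meridian λ₀ = 6×26 − 183 = -27°; Δλ = +0.1806°.
Transverse Mercator on WGS84 with k₀ = 0.9996 gives E = 520054.178 m, N = 9588555.096 m.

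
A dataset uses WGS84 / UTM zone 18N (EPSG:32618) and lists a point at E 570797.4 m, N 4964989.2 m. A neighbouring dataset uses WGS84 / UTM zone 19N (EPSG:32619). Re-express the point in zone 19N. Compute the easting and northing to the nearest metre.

UTM 18N → geographic: φ = 44.83479974°, λ = -74.10430061°.
UTM 19N (λ₀ = -69°) forward: E = 96545.332 m, N = 4977286.846 m.

E 96545 m, N 4977287 m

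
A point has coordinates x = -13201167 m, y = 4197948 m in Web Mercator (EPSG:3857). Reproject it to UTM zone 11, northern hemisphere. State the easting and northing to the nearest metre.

E 355520 m, N 3901957 m

Web Mercator inverse (R = 6378137 m) → φ = 35.25029888°, λ = -118.58810084°.
UTM 11N forward: E = 355519.614 m, N = 3901956.647 m.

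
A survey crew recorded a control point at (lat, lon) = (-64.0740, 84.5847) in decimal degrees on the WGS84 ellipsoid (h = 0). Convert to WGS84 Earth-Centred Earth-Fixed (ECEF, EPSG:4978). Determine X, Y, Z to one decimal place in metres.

WGS84: a = 6378137 m, e² = 0.006694380; N(φ) = a/√(1−e²sin²φ) = 6395475.396 m.
X = (N+h)·cosφ·cosλ = 263885.769 m; Y = (N+h)·cosφ·sinλ = 2783685.628 m; Z = (N(1−e²)+h)·sinφ = -5713326.430 m.

X 263885.8 m, Y 2783685.6 m, Z -5713326.4 m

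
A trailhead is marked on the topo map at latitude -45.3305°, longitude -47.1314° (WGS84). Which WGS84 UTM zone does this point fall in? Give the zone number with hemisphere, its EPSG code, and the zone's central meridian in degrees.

UTM zone = ⌊(λ + 180)/6⌋ + 1; -47.1314° ∈ [-48°, -42°) → zone 23.
Hemisphere: S (φ < 0).
Central meridian λ₀ = 6×23 − 183 = -45°.
EPSG code: 32723.

Zone 23S (EPSG:32723), central meridian -45°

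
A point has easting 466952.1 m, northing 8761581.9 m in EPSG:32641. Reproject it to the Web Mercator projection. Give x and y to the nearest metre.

x 6841618 m, y 14881412 m

Unproject from UTM 41N (λ₀ = 63°) → φ = 78.92089993°, λ = 61.45929914°.
Web Mercator (R = 6378137 m): x = 6841617.885 m, y = 14881411.732 m.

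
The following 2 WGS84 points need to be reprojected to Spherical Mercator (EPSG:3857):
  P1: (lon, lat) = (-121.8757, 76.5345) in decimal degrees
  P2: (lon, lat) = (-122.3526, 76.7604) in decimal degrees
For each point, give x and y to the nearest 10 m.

Web Mercator: x = R·λ, y = R·ln tan(π/4+φ/2), R = 6378137 m.
P1 (76.5345°, -121.8757°) → (-13567140.864, 13627691.035) m.
P2 (76.7604°, -122.3526°) → (-13620229.129, 13736582.638) m.

P1: x -13567140 m, y 13627690 m; P2: x -13620230 m, y 13736580 m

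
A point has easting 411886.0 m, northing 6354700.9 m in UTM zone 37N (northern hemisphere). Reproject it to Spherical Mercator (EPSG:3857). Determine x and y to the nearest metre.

Unproject from UTM 37N (λ₀ = 39°) → φ = 57.32670016°, λ = 37.53659991°.
Web Mercator (R = 6378137 m): x = 4178555.188 m, y = 7827188.594 m.

x 4178555 m, y 7827189 m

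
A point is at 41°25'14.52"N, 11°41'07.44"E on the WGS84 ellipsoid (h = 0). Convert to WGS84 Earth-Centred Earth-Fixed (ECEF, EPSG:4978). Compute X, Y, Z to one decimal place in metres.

WGS84: a = 6378137 m, e² = 0.006694380; N(φ) = a/√(1−e²sin²φ) = 6387501.796 m.
X = (N+h)·cosφ·cosλ = 4690537.964 m; Y = (N+h)·cosφ·sinλ = 970117.288 m; Z = (N(1−e²)+h)·sinφ = 4197571.958 m.

X 4690538.0 m, Y 970117.3 m, Z 4197572.0 m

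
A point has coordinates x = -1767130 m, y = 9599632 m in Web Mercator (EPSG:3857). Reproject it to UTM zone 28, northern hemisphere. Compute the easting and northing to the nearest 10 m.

E 458720 m, N 7205040 m

Web Mercator inverse (R = 6378137 m) → φ = 64.96680033°, λ = -15.87439888°.
UTM 28N forward: E = 458716.128 m, N = 7205039.987 m.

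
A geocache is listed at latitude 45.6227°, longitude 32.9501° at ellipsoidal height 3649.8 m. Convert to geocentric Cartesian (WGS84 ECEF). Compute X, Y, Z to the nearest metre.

WGS84: a = 6378137 m, e² = 0.006694380; N(φ) = a/√(1−e²sin²φ) = 6389071.477 m.
X = (N+h)·cosφ·cosλ = 3751767.452 m; Y = (N+h)·cosφ·sinλ = 2431783.411 m; Z = (N(1−e²)+h)·sinφ = 4538625.928 m.

X 3751767 m, Y 2431783 m, Z 4538626 m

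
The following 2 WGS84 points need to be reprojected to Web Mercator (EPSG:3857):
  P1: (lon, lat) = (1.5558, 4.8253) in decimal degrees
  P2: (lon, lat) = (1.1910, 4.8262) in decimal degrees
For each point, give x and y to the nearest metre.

P1: x 173191 m, y 537786 m; P2: x 132582 m, y 537887 m

Web Mercator: x = R·λ, y = R·ln tan(π/4+φ/2), R = 6378137 m.
P1 (4.8253°, 1.5558°) → (173190.864, 537786.029) m.
P2 (4.8262°, 1.1910°) → (132581.514, 537886.573) m.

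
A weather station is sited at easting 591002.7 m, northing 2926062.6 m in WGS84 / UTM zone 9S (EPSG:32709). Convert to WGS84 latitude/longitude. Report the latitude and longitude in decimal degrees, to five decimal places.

Zone 9S: λ₀ = -129°, k₀ = 0.9996, false easting 500000 m, false northing 10000000 m.
Meridian distance M = (N − FN)/k₀ = -7076768.1 m.
Inverse transverse Mercator on WGS84 gives φ = -63.78109963°, λ = -127.15370094°.

lat -63.78110°, lon -127.15370°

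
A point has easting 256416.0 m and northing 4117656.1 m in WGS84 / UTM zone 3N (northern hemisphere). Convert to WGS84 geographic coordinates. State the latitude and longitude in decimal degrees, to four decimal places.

Zone 3N: λ₀ = -165°, k₀ = 0.9996, false easting 500000 m.
Meridian distance M = (N − FN)/k₀ = 4119303.8 m.
Inverse transverse Mercator on WGS84 gives φ = 37.17360014°, λ = -167.74360018°.

lat 37.1736°, lon -167.7436°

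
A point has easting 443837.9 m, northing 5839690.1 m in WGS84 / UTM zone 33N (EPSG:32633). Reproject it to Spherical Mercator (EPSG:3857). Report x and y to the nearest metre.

x 1577264 m, y 6928469 m

Unproject from UTM 33N (λ₀ = 15°) → φ = 52.70419977°, λ = 14.16880009°.
Web Mercator (R = 6378137 m): x = 1577263.611 m, y = 6928469.220 m.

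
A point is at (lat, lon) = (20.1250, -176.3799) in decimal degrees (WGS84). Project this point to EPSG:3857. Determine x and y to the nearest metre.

Web Mercator is spherical with R = a = 6378137 m.
x = R·λ = 6378137 × -3.078409989 = -19634520.654 m.
y = R·ln tan(π/4 + φ/2) = 6378137 × 0.358701105 = 2287844.787 m.

x -19634521 m, y 2287845 m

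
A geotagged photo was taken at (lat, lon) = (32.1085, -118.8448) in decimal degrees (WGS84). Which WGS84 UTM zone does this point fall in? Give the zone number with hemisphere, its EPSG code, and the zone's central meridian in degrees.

UTM zone = ⌊(λ + 180)/6⌋ + 1; -118.8448° ∈ [-120°, -114°) → zone 11.
Hemisphere: N (φ ≥ 0).
Central meridian λ₀ = 6×11 − 183 = -117°.
EPSG code: 32611.

Zone 11N (EPSG:32611), central meridian -117°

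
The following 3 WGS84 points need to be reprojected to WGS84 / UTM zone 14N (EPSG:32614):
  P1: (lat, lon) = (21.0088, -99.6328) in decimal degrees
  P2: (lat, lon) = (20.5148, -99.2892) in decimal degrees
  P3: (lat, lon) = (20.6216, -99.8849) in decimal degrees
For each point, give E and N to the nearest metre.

P1: E 434237 m, N 2323252 m; P2: E 469848 m, N 2268477 m; P3: E 407801 m, N 2280521 m

UTM zone 14N: λ₀ = -99°, k₀ = 0.9996.
P1 (21.0088°, -99.6328°) → (434236.702, 2323251.759) m.
P2 (20.5148°, -99.2892°) → (469847.632, 2268477.412) m.
P3 (20.6216°, -99.8849°) → (407800.830, 2280520.769) m.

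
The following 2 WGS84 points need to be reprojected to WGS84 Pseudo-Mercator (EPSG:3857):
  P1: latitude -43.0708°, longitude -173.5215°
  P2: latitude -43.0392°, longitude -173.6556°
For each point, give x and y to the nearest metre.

Web Mercator: x = R·λ, y = R·ln tan(π/4+φ/2), R = 6378137 m.
P1 (-43.0708°, -173.5215°) → (-19316325.022, -5322754.545) m.
P2 (-43.0392°, -173.6556°) → (-19331252.965, -5317940.391) m.

P1: x -19316325 m, y -5322755 m; P2: x -19331253 m, y -5317940 m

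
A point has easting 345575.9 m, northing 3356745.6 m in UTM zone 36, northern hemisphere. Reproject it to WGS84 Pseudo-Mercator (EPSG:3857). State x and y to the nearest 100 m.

x 3494700 m, y 3546400 m

Unproject from UTM 36N (λ₀ = 33°) → φ = 30.33270012°, λ = 31.39360037°.
Web Mercator (R = 6378137 m): x = 3494719.607 m, y = 3546387.430 m.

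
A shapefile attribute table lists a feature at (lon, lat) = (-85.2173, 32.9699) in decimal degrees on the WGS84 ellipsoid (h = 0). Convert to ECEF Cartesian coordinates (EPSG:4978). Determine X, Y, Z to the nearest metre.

X 446591 m, Y -5337642 m, Z 3451159 m

WGS84: a = 6378137 m, e² = 0.006694380; N(φ) = a/√(1−e²sin²φ) = 6384468.914 m.
X = (N+h)·cosφ·cosλ = 446591.340 m; Y = (N+h)·cosφ·sinλ = -5337641.992 m; Z = (N(1−e²)+h)·sinφ = 3451158.5001 m.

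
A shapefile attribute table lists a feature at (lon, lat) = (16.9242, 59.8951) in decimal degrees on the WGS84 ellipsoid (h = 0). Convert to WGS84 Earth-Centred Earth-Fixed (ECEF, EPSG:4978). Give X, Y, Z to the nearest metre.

WGS84: a = 6378137 m, e² = 0.006694380; N(φ) = a/√(1−e²sin²φ) = 6394175.032 m.
X = (N+h)·cosφ·cosλ = 3068318.091 m; Y = (N+h)·cosφ·sinλ = 933642.088 m; Z = (N(1−e²)+h)·sinφ = 5494624.344 m.

X 3068318 m, Y 933642 m, Z 5494624 m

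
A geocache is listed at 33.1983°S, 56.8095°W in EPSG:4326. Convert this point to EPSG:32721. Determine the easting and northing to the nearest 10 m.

E 517760 m, N 6326710 m

Zone 21 central meridian λ₀ = 6×21 − 183 = -57°; Δλ = +0.1905°.
Transverse Mercator on WGS84 with k₀ = 0.9996 gives E = 517755.814 m, N = 6326712.987 m.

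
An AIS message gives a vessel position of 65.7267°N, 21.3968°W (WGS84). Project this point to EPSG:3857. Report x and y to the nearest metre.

Web Mercator is spherical with R = a = 6378137 m.
x = R·λ = 6378137 × -0.373444609 = -2381880.881 m.
y = R·ln tan(π/4 + φ/2) = 6378137 × 1.536882033 = 9802444.159 m.

x -2381881 m, y 9802444 m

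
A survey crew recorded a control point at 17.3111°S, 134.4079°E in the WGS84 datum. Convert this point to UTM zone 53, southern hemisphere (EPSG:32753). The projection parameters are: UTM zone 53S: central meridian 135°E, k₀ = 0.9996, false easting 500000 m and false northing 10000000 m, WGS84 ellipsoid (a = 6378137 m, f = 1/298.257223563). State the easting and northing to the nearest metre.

Zone 53 central meridian λ₀ = 6×53 − 183 = 135°; Δλ = -0.5921°.
Transverse Mercator on WGS84 with k₀ = 0.9996 gives E = 437078.939 m, N = 8085932.258 m.

E 437079 m, N 8085932 m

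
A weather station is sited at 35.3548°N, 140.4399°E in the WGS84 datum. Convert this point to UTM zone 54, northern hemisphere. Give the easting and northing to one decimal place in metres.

Zone 54 central meridian λ₀ = 6×54 − 183 = 141°; Δλ = -0.5601°.
Transverse Mercator on WGS84 with k₀ = 0.9996 gives E = 449111.274 m, N = 3912534.119 m.

E 449111.3 m, N 3912534.1 m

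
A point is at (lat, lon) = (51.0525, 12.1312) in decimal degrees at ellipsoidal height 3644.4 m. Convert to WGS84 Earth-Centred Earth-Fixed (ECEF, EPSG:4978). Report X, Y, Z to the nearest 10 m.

WGS84: a = 6378137 m, e² = 0.006694380; N(φ) = a/√(1−e²sin²φ) = 6391089.232 m.
X = (N+h)·cosφ·cosλ = 3930014.963 m; Y = (N+h)·cosφ·sinλ = 844760.884 m; Z = (N(1−e²)+h)·sinφ = 4940052.455 m.

X 3930010 m, Y 844760 m, Z 4940050 m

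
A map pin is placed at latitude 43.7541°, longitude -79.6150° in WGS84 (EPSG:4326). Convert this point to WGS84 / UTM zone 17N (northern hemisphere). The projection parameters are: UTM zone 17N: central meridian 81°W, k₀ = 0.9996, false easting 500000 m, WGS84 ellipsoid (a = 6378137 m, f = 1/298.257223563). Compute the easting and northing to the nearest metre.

E 611499 m, N 4845494 m

Zone 17 central meridian λ₀ = 6×17 − 183 = -81°; Δλ = +1.3850°.
Transverse Mercator on WGS84 with k₀ = 0.9996 gives E = 611499.216 m, N = 4845493.922 m.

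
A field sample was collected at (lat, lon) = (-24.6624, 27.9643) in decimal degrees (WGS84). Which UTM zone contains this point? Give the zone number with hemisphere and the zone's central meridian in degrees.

Zone 35S, central meridian 27°

UTM zone = ⌊(λ + 180)/6⌋ + 1; 27.9643° ∈ [24°, 30°) → zone 35.
Hemisphere: S (φ < 0).
Central meridian λ₀ = 6×35 − 183 = 27°.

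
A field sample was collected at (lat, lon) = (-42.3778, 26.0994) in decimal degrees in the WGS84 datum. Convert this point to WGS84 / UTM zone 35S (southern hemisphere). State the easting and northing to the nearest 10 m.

Zone 35 central meridian λ₀ = 6×35 − 183 = 27°; Δλ = -0.9006°.
Transverse Mercator on WGS84 with k₀ = 0.9996 gives E = 425856.974 m, N = 5307882.918 m.

E 425860 m, N 5307880 m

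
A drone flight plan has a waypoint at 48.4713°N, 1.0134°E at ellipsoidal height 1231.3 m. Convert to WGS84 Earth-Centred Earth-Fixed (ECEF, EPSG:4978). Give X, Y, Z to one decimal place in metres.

WGS84: a = 6378137 m, e² = 0.006694380; N(φ) = a/√(1−e²sin²φ) = 6390135.460 m.
X = (N+h)·cosφ·cosλ = 4236782.203 m; Y = (N+h)·cosφ·sinλ = 74944.488 m; Z = (N(1−e²)+h)·sinφ = 4752704.101 m.

X 4236782.2 m, Y 74944.5 m, Z 4752704.1 m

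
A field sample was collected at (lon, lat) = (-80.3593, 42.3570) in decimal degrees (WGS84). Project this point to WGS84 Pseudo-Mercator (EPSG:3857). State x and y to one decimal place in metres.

x -8945556.4 m, y 5214607.2 m

Web Mercator is spherical with R = a = 6378137 m.
x = R·λ = 6378137 × -1.402534370 = -8945556.357 m.
y = R·ln tan(π/4 + φ/2) = 6378137 × 0.817575294 = 5214607.234 m.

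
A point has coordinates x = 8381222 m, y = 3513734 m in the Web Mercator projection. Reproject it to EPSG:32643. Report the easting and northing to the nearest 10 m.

Web Mercator inverse (R = 6378137 m) → φ = 30.07919741°, λ = 75.28979822°.
UTM 43N forward: E = 527928.207 m, N = 3327596.520 m.

E 527930 m, N 3327600 m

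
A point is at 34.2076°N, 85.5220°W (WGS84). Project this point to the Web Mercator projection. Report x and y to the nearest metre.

x -9520265 m, y 4056712 m

Web Mercator is spherical with R = a = 6378137 m.
x = R·λ = 6378137 × -1.492640483 = -9520265.492 m.
y = R·ln tan(π/4 + φ/2) = 6378137 × 0.636033973 = 4056711.814 m.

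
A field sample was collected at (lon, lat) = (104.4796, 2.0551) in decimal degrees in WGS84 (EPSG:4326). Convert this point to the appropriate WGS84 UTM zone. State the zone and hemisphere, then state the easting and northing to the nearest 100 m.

Zone 48N: E 442100 m, N 227200 m

Longitude 104.4796° lies in the 6° band [102°, 108°), giving zone 48; latitude is north of the equator, so 48N.
Zone 48 central meridian λ₀ = 6×48 − 183 = 105°; Δλ = -0.5204°.
Transverse Mercator on WGS84 with k₀ = 0.9996 gives E = 442128.707 m, N = 227160.701 m.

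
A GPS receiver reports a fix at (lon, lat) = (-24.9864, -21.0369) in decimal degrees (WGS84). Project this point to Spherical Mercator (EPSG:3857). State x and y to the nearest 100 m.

x -2781500 m, y -2396300 m

Web Mercator is spherical with R = a = 6378137 m.
x = R·λ = 6378137 × -0.436094948 = -2781473.325 m.
y = R·ln tan(π/4 + φ/2) = 6378137 × -0.375702037 = -2396279.063 m.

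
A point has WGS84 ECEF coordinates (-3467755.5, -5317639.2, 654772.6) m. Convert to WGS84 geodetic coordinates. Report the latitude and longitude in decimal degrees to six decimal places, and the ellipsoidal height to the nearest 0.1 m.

λ = atan2(Y, X) = -123.10930038°; p = √(X²+Y²) = 6348434.0 m.
Bowring's method on WGS84 (a = 6378137 m, b = 6356752.314 m) gives φ = 5.92799959°, h = 4200.308 m.

lat 5.928000°, lon -123.109300°, h 4200.3 m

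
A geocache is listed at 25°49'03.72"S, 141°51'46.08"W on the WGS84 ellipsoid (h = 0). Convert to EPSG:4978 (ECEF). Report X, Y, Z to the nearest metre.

X -4518755 m, Y -3547896 m, Z -2760895 m

WGS84: a = 6378137 m, e² = 0.006694380; N(φ) = a/√(1−e²sin²φ) = 6382190.057 m.
X = (N+h)·cosφ·cosλ = -4518754.921 m; Y = (N+h)·cosφ·sinλ = -3547896.494 m; Z = (N(1−e²)+h)·sinφ = -2760895.491 m.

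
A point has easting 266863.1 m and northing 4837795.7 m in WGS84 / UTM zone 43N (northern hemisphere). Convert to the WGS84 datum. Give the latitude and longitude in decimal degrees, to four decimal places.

Zone 43N: λ₀ = 75°, k₀ = 0.9996, false easting 500000 m.
Meridian distance M = (N − FN)/k₀ = 4839731.6 m.
Inverse transverse Mercator on WGS84 gives φ = 43.65659964°, λ = 72.10880033°.

lat 43.6566°, lon 72.1088°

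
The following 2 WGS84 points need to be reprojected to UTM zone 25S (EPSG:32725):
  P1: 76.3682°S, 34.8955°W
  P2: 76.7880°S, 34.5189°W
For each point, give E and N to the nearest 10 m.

UTM zone 25S: λ₀ = -33°, k₀ = 0.9996.
P1 (-76.3682°, -34.8955°) → (450139.842, 1522927.445) m.
P2 (-76.7880°, -34.5189°) → (461251.625, 1476384.147) m.

P1: E 450140 m, N 1522930 m; P2: E 461250 m, N 1476380 m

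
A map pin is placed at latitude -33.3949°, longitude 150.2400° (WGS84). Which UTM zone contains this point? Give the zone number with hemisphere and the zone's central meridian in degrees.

Zone 56S, central meridian 153°

UTM zone = ⌊(λ + 180)/6⌋ + 1; 150.2400° ∈ [150°, 156°) → zone 56.
Hemisphere: S (φ < 0).
Central meridian λ₀ = 6×56 − 183 = 153°.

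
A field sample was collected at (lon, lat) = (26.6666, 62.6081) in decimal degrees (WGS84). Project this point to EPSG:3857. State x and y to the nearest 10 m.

x 2968510 m, y 9004790 m

Web Mercator is spherical with R = a = 6378137 m.
x = R·λ = 6378137 × 0.465419970 = 2968512.333 m.
y = R·ln tan(π/4 + φ/2) = 6378137 × 1.411822087 = 9004794.690 m.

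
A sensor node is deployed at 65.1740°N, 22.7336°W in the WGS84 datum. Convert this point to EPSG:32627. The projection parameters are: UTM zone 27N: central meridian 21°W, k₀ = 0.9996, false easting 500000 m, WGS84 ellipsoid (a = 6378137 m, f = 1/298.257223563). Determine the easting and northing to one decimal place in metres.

Zone 27 central meridian λ₀ = 6×27 − 183 = -21°; Δλ = -1.7336°.
Transverse Mercator on WGS84 with k₀ = 0.9996 gives E = 418789.386 m, N = 7228961.936 m.

E 418789.4 m, N 7228961.9 m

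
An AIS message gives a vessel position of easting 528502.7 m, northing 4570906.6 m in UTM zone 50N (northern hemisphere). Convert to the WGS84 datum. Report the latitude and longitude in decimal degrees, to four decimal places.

Zone 50N: λ₀ = 117°, k₀ = 0.9996, false easting 500000 m.
Meridian distance M = (N − FN)/k₀ = 4572735.7 m.
Inverse transverse Mercator on WGS84 gives φ = 41.28910016°, λ = 117.34039966°.

lat 41.2891°, lon 117.3404°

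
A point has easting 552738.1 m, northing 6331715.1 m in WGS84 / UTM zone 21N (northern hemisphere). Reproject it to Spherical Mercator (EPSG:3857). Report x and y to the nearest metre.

x -6248241 m, y 7785854 m

Unproject from UTM 21N (λ₀ = -57°) → φ = 57.12569988°, λ = -56.12890000°.
Web Mercator (R = 6378137 m): x = -6248240.567 m, y = 7785854.152 m.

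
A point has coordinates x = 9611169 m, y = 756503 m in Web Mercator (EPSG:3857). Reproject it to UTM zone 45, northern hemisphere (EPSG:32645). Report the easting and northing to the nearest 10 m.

E 426910 m, N 749470 m

Web Mercator inverse (R = 6378137 m) → φ = 6.77990400°, λ = 86.33860011°.
UTM 45N forward: E = 426912.421 m, N = 749467.931 m.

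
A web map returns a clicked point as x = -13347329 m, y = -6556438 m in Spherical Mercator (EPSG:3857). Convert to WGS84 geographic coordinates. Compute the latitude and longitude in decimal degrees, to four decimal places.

lat -50.6319°, lon -119.9011°

R = 6378137 m. λ = x/R = -119.90109643°.
φ = 2·arctan(exp(y/R)) − 90° = 2·arctan(0.35774) − 90° = -50.63190237°.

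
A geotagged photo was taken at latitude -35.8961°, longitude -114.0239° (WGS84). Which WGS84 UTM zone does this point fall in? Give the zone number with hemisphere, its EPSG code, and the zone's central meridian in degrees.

Zone 11S (EPSG:32711), central meridian -117°

UTM zone = ⌊(λ + 180)/6⌋ + 1; -114.0239° ∈ [-120°, -114°) → zone 11.
Hemisphere: S (φ < 0).
Central meridian λ₀ = 6×11 − 183 = -117°.
EPSG code: 32711.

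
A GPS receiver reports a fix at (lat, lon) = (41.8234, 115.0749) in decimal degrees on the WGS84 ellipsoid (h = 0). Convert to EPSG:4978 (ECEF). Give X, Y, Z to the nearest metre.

WGS84: a = 6378137 m, e² = 0.006694380; N(φ) = a/√(1−e²sin²φ) = 6387651.465 m.
X = (N+h)·cosφ·cosλ = -2017343.797 m; Y = (N+h)·cosφ·sinλ = 4311483.692 m; Z = (N(1−e²)+h)·sinφ = 4231006.668 m.

X -2017344 m, Y 4311484 m, Z 4231007 m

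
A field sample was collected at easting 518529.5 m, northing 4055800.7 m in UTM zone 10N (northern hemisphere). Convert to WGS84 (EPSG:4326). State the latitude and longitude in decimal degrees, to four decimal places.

lat 36.6476°, lon -122.7927°

Zone 10N: λ₀ = -123°, k₀ = 0.9996, false easting 500000 m.
Meridian distance M = (N − FN)/k₀ = 4057423.7 m.
Inverse transverse Mercator on WGS84 gives φ = 36.64760034°, λ = -122.79270024°.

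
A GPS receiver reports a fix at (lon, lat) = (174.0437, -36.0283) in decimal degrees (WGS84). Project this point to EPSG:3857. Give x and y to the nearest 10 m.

Web Mercator is spherical with R = a = 6378137 m.
x = R·λ = 6378137 × 3.037635607 = 19374456.060 m.
y = R·ln tan(π/4 + φ/2) = 6378137 × -0.674886116 = -4304516.107 m.

x 19374460 m, y -4304520 m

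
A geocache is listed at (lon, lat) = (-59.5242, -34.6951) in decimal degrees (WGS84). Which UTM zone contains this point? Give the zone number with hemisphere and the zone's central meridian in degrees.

Zone 21S, central meridian -57°

UTM zone = ⌊(λ + 180)/6⌋ + 1; -59.5242° ∈ [-60°, -54°) → zone 21.
Hemisphere: S (φ < 0).
Central meridian λ₀ = 6×21 − 183 = -57°.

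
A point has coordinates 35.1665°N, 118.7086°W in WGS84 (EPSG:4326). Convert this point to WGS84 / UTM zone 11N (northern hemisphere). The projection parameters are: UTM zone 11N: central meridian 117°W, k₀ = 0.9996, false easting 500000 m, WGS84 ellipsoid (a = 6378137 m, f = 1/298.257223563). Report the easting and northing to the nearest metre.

E 344396 m, N 3892844 m

Zone 11 central meridian λ₀ = 6×11 − 183 = -117°; Δλ = -1.7086°.
Transverse Mercator on WGS84 with k₀ = 0.9996 gives E = 344396.074 m, N = 3892844.046 m.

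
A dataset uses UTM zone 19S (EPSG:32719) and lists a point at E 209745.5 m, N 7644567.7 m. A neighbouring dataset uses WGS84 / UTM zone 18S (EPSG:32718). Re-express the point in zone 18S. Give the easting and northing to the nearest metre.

E 832372 m, N 7643767 m

UTM 19S → geographic: φ = -21.27749960°, λ = -71.79720022°.
UTM 18S (λ₀ = -75°) forward: E = 832372.443 m, N = 7643766.683 m.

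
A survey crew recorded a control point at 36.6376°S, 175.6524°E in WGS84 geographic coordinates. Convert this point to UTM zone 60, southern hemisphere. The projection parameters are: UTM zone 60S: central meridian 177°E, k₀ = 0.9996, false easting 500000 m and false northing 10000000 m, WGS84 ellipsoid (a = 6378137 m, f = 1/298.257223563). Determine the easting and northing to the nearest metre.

E 379526 m, N 5944483 m

Zone 60 central meridian λ₀ = 6×60 − 183 = 177°; Δλ = -1.3476°.
Transverse Mercator on WGS84 with k₀ = 0.9996 gives E = 379525.983 m, N = 5944483.057 m.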